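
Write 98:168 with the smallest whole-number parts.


GCD(98, 168) = 14
98/14 : 168/14
= 7:12

7:12


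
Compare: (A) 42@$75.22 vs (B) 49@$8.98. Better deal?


Deal A: $75.22/42 = $1.7910/unit
Deal B: $8.98/49 = $0.1833/unit
B is cheaper per unit
= Deal B

Deal B


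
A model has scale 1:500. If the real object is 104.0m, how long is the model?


Model size = real / scale
= 104.0 / 500
= 0.2080 m

0.2080 m


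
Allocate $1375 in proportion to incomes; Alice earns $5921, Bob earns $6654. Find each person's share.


Total income = 5921 + 6654 = $12575
Alice: $1375 × 5921/12575 = $647.43
Bob: $1375 × 6654/12575 = $727.57
= Alice: $647.43, Bob: $727.57

Alice: $647.43, Bob: $727.57


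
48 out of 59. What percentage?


Percentage = (part / whole) × 100
= (48 / 59) × 100
≈ 81.36%

81.36%


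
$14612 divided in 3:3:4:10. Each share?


Total parts = 3 + 3 + 4 + 10 = 20
Part 1: 14612 × 3/20 = 2191.80
Part 2: 14612 × 3/20 = 2191.80
Part 3: 14612 × 4/20 = 2922.40
Part 4: 14612 × 10/20 = 7306.00
= Part 1: $2191.80, Part 2: $2191.80, Part 3: $2922.40, Part 4: $7306.00

Part 1: $2191.80, Part 2: $2191.80, Part 3: $2922.40, Part 4: $7306.00


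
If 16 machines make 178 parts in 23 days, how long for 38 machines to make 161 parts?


Days ∝ work / workers, so d₂ = d₁ × (m₁/m₂) × (w₂/w₁)
Workers factor (inverse): 16/38 ≈ 0.4211
Work factor (direct): 161/178 ≈ 0.9045
d₂ = 23 × 16/38 × 161/178 = (23 × 16 × 161) / (38 × 178) = 59248/6764
≈ 8.76 days

8.76 days


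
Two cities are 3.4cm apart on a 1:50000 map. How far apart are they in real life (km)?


Real distance = map distance × scale
= 3.4cm × 50000
= 170000 cm = 1700.0 m
= 1.700 km

1.700 km


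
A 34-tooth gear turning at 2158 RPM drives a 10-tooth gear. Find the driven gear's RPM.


Gear ratio = 34:10 = 17:5
RPM_B = RPM_A × (teeth_A / teeth_B)
= 2158 × (34/10)
= 7337.2 RPM

7337.2 RPM


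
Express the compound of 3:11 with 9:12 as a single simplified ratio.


Compound ratio = (3×9) : (11×12)
= 27:132
GCD = 3
= 9:44

9:44


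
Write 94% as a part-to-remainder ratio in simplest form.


94% means 94 parts out of 100; remainder = 6
Part : remainder = 94:6
GCD = 2
= 47:3

47:3


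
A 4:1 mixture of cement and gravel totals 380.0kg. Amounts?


Total parts = 4 + 1 = 5
cement: 380.0 × 4/5 = 304.0kg
gravel: 380.0 × 1/5 = 76.0kg
= 304.0kg and 76.0kg

304.0kg and 76.0kg


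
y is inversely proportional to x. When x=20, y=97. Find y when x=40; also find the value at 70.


Inverse proportion: x × y = constant
k = 20 × 97 = 1940
At x=40: k/40 = 48.50
At x=70: k/70 = 27.71
= 48.50 and 27.71

48.50 and 27.71


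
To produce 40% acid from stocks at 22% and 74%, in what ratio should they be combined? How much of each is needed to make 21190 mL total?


Let x parts of 22% mix with y parts of 74%.
22x + 74y = 40(x + y)
22x + 74y = 40x + 40y
x(22 - 40) = y(40 - 74)
x/y = (74 - 40)/(40 - 22) = 34/18
Simplify: 17:9
Total parts = 26; one part = 21190/26 = 815.00 mL
22% solution: 17×815.00 = 13855.00 mL
74% solution: 9×815.00 = 7335.00 mL
= ratio 17:9; 13855.00 mL and 7335.00 mL

ratio 17:9; 13855.00 mL and 7335.00 mL


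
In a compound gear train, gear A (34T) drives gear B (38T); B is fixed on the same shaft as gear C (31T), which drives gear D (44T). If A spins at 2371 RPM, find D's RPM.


Stage 1: RPM_B = RPM_A × t_A/t_B = 2371 × 34/38 = 80614/38 ≈ 2121.42
B and C share a shaft → RPM_C = RPM_B
Stage 2: RPM_D = RPM_C × t_C/t_D = RPM_A × (t_A×t_C)/(t_B×t_D)
Overall ratio = (34×31)/(38×44) = 1054/1672
RPM_D = 2371 × 1054/1672 = 2499034/1672
≈ 1494.64 RPM

1494.64 RPM


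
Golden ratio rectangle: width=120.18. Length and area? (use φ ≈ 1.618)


φ = (1 + √5) / 2 ≈ 1.618
Length = width × φ = 120.18 × 1.618 = 194.45124
≈ 194.45
Area = width × length = 120.18 × 194.45124 = 23369.1500232 ≈ 23369.15
= Length: 194.45, Area: 23369.15

Length: 194.45, Area: 23369.15


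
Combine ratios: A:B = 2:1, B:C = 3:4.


Match B: multiply A:B by 3 → 6:3
Multiply B:C by 1 → 3:4
Combined: 6:3:4
GCD = 1
= 6:3:4

6:3:4


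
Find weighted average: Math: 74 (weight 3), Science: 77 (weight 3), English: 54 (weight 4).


Numerator = 74×3 + 77×3 + 54×4
= 222 + 231 + 216
= 669
Total weight = 10
Weighted avg = 669/10
= 66.90

66.90


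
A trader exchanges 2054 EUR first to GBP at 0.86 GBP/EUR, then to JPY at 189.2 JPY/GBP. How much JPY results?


Step 1: 2054 EUR × 0.86 = 1766.44 GBP
Step 2: 1766.44 GBP × 189.2 = 334210.45 JPY
Implied rate EUR→JPY = 0.86 × 189.2 = 162.7120
= 334210.45 JPY

334210.45 JPY


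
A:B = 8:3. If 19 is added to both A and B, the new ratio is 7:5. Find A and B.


Let A = 8k, B = 3k.
(8k + 19) / (3k + 19) = 7/5
Cross-multiply: 5(8k + 19) = 7(3k + 19)
40k + 95 = 21k + 133
40k - 21k = 133 - 95
19k = 38
k = 38/19 = 2
A = 8×2 = 16, B = 3×2 = 6
= A = 16, B = 6

A = 16, B = 6


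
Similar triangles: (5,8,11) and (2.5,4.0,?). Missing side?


Scale factor = 2.5/5 = 0.5
Missing side = 11 × 0.5
= 5.5

5.5


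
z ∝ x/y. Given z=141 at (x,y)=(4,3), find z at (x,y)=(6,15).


z = k·x/y
Solve for k using the known point: k = z·y/x = 141×3/4 = 423/4 = 105.7500
Now evaluate at x=6, y=15:
z = k × 6 / 15 = (423 × 6) / (4 × 15) = 2538/60
= 42.3000

42.3000


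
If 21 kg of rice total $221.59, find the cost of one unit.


Unit rate = total / quantity
= 221.59 / 21
= $10.55 per unit

$10.55 per unit


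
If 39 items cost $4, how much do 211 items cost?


Direct proportion: y/x = constant
k = 4/39 ≈ 0.1026
y₂ = k × 211 = 4 × 211 / 39 = 844/39
≈ 21.64

21.64


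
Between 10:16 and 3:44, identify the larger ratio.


10/16 = 0.6250
3/44 = 0.0682
0.6250 > 0.0682, so 10:16 is greater
= 10:16

10:16


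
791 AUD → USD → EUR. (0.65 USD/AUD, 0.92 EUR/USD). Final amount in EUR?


Step 1: 791 AUD × 0.65 = 514.15 USD
Step 2: 514.15 USD × 0.92 = 473.02 EUR
Implied rate AUD→EUR = 0.65 × 0.92 = 0.5980
= 473.02 EUR

473.02 EUR


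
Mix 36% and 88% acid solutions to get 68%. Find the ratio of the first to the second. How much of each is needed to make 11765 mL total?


Let x parts of 36% mix with y parts of 88%.
36x + 88y = 68(x + y)
36x + 88y = 68x + 68y
x(36 - 68) = y(68 - 88)
x/y = (88 - 68)/(68 - 36) = 20/32
Simplify: 5:8
Total parts = 13; one part = 11765/13 = 905.00 mL
36% solution: 5×905.00 = 4525.00 mL
88% solution: 8×905.00 = 7240.00 mL
= ratio 5:8; 4525.00 mL and 7240.00 mL

ratio 5:8; 4525.00 mL and 7240.00 mL


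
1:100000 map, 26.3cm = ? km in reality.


Real distance = map distance × scale
= 26.3cm × 100000
= 2630000 cm = 26300.0 m
= 26.300 km

26.300 km


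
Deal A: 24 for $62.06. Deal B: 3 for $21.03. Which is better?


Deal A: $62.06/24 = $2.5858/unit
Deal B: $21.03/3 = $7.0100/unit
A is cheaper per unit
= Deal A

Deal A


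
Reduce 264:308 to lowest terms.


GCD(264, 308) = 44
264/44 : 308/44
= 6:7

6:7


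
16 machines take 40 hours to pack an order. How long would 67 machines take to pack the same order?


Inverse proportion: x × y = constant
k = 16 × 40 = 640
y₂ = k / 67 = 640 / 67
= 9.55

9.55


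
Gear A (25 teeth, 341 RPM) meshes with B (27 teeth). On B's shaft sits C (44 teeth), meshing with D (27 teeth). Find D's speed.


Stage 1: RPM_B = RPM_A × t_A/t_B = 341 × 25/27 = 8525/27 ≈ 315.74
B and C share a shaft → RPM_C = RPM_B
Stage 2: RPM_D = RPM_C × t_C/t_D = RPM_A × (t_A×t_C)/(t_B×t_D)
Overall ratio = (25×44)/(27×27) = 1100/729
RPM_D = 341 × 1100/729 = 375100/729
≈ 514.54 RPM

514.54 RPM


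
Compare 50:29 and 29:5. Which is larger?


50/29 = 1.7241
29/5 = 5.8000
1.7241 < 5.8000, so 50:29 is less
= 29:5

29:5


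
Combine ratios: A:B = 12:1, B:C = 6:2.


Match B: multiply A:B by 6 → 72:6
Multiply B:C by 1 → 6:2
Combined: 72:6:2
GCD = 2
= 36:3:1

36:3:1


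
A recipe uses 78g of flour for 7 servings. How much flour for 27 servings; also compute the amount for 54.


Direct proportion: y/x = constant
k = 78/7 ≈ 11.1429
y at x=27: k × 27 = 78 × 27 / 7 = 2106/7 ≈ 300.86
y at x=54: k × 54 = 78 × 54 / 7 = 4212/7 ≈ 601.71
= 300.86 and 601.71

300.86 and 601.71


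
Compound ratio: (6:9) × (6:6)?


Compound ratio = (6×6) : (9×6)
= 36:54
GCD = 18
= 2:3

2:3


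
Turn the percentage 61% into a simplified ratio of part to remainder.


61% means 61 parts out of 100; remainder = 39
Part : remainder = 61:39
GCD = 1
= 61:39

61:39


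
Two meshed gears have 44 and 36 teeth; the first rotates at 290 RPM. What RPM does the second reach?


Gear ratio = 44:36 = 11:9
RPM_B = RPM_A × (teeth_A / teeth_B)
= 290 × (44/36)
= 354.4 RPM

354.4 RPM


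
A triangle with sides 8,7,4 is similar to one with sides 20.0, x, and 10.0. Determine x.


Scale factor = 20.0/8 = 2.5
Missing side = 7 × 2.5
= 17.5

17.5


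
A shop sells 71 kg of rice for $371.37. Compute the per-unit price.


Unit rate = total / quantity
= 371.37 / 71
= $5.23 per unit

$5.23 per unit


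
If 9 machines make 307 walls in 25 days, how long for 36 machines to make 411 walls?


Days ∝ work / workers, so d₂ = d₁ × (m₁/m₂) × (w₂/w₁)
Workers factor (inverse): 9/36 = 0.2500
Work factor (direct): 411/307 ≈ 1.3388
d₂ = 25 × 9/36 × 411/307 = (25 × 9 × 411) / (36 × 307) = 92475/11052
≈ 8.37 days

8.37 days


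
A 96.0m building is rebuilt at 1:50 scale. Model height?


Model size = real / scale
= 96.0 / 50
= 1.9200 m

1.9200 m


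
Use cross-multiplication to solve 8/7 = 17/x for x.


Cross multiply: 8 × x = 7 × 17
8x = 119
x = 119 / 8
= 14.88

14.88


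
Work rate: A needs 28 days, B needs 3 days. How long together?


Rate of A = 1/28 per day
Rate of B = 1/3 per day
Combined rate = 1/28 + 1/3 = 31/84 ≈ 0.3690 per day
Days = 1 / combined rate = 84/31
≈ 2.71 days

2.71 days


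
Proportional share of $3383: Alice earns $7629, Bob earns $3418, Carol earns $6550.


Total income = 7629 + 3418 + 6550 = $17597
Alice: $3383 × 7629/17597 = $1466.67
Bob: $3383 × 3418/17597 = $657.11
Carol: $3383 × 6550/17597 = $1259.23
= Alice: $1466.67, Bob: $657.11, Carol: $1259.23

Alice: $1466.67, Bob: $657.11, Carol: $1259.23


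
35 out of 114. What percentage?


Percentage = (part / whole) × 100
= (35 / 114) × 100
≈ 30.70%

30.70%


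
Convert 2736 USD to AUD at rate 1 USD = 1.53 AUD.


Amount × rate = 2736 × 1.53
= 4186.08 AUD

4186.08 AUD


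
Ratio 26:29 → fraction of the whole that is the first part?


Total parts = 26 + 29 = 55
First part: 26/55 = 26/55
= 26/55

26/55


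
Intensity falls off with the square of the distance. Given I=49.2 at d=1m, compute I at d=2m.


I₁d₁² = I₂d₂²
I₂ = I₁ × (d₁/d₂)²
= 49.2 × (1/2)²
= 49.2 × 1/4
= 49.2/4
= 12.3000

12.3000


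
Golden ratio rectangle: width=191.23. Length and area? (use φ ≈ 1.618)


φ = (1 + √5) / 2 ≈ 1.618
Length = width × φ = 191.23 × 1.618 = 309.41014
≈ 309.41
Area = width × length = 191.23 × 309.41014 = 59168.5010722 ≈ 59168.50
= Length: 309.41, Area: 59168.50

Length: 309.41, Area: 59168.50


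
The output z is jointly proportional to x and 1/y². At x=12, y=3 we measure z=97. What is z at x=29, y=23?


z = k·x/y²
Solve for k using the known point: k = z·y²/x = 97×9/12 = 873/12 = 72.7500
Now evaluate at x=29, y=23:
z = k × 29 / 529 = (873 × 29) / (12 × 529) = 25317/6348
≈ 3.9882

3.9882


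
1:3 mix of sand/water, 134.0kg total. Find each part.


Total parts = 1 + 3 = 4
sand: 134.0 × 1/4 = 33.5kg
water: 134.0 × 3/4 = 100.5kg
= 33.5kg and 100.5kg

33.5kg and 100.5kg


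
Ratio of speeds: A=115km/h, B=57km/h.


Ratio = 115:57
GCD = 1
Simplified = 115:57
Time ratio (same distance) = 57:115
Speed ratio = 115:57

115:57


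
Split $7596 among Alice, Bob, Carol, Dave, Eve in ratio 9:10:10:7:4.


Total parts = 9 + 10 + 10 + 7 + 4 = 40
Alice: 7596 × 9/40 = 1709.10
Bob: 7596 × 10/40 = 1899.00
Carol: 7596 × 10/40 = 1899.00
Dave: 7596 × 7/40 = 1329.30
Eve: 7596 × 4/40 = 759.60
= Alice: $1709.10, Bob: $1899.00, Carol: $1899.00, Dave: $1329.30, Eve: $759.60

Alice: $1709.10, Bob: $1899.00, Carol: $1899.00, Dave: $1329.30, Eve: $759.60


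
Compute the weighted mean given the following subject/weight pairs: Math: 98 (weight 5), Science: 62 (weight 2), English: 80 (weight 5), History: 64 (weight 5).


Numerator = 98×5 + 62×2 + 80×5 + 64×5
= 490 + 124 + 400 + 320
= 1334
Total weight = 17
Weighted avg = 1334/17
= 78.47

78.47


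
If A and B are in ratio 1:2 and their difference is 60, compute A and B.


Let A = 1k, B = 2k.
2k - 1k = 60
1k = 60 → k = 60/1 = 60
A = 1×60 = 60, B = 2×60 = 120
= A = 60, B = 120

A = 60, B = 120


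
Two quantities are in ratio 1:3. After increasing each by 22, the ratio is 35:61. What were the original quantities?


Let A = 1k, B = 3k.
(1k + 22) / (3k + 22) = 35/61
Cross-multiply: 61(1k + 22) = 35(3k + 22)
61k + 1342 = 105k + 770
61k - 105k = 770 - 1342
-44k = -572
k = -572/-44 = 13
A = 1×13 = 13, B = 3×13 = 39
= A = 13, B = 39

A = 13, B = 39


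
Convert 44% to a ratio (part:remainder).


44% means 44 parts out of 100; remainder = 56
Part : remainder = 44:56
GCD = 4
= 11:14

11:14


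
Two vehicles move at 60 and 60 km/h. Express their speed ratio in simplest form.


Ratio = 60:60
GCD = 60
Simplified = 1:1
Time ratio (same distance) = 1:1
Speed ratio = 1:1

1:1


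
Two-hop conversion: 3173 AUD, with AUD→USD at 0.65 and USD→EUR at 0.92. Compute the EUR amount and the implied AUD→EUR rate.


Step 1: 3173 AUD × 0.65 = 2062.45 USD
Step 2: 2062.45 USD × 0.92 = 1897.45 EUR
Implied rate AUD→EUR = 0.65 × 0.92 = 0.5980
= 1897.45 EUR; implied rate 0.5980 EUR/AUD

1897.45 EUR; implied rate 0.5980 EUR/AUD


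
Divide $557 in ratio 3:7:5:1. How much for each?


Total parts = 3 + 7 + 5 + 1 = 16
Part 1: 557 × 3/16 = 104.44
Part 2: 557 × 7/16 = 243.69
Part 3: 557 × 5/16 = 174.06
Part 4: 557 × 1/16 = 34.81
= Part 1: $104.44, Part 2: $243.69, Part 3: $174.06, Part 4: $34.81

Part 1: $104.44, Part 2: $243.69, Part 3: $174.06, Part 4: $34.81


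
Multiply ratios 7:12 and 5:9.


Compound ratio = (7×5) : (12×9)
= 35:108
GCD = 1
= 35:108

35:108


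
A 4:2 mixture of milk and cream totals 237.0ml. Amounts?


Total parts = 4 + 2 = 6
milk: 237.0 × 4/6 = 158.0ml
cream: 237.0 × 2/6 = 79.0ml
= 158.0ml and 79.0ml

158.0ml and 79.0ml


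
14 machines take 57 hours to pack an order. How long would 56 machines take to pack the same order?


Inverse proportion: x × y = constant
k = 14 × 57 = 798
y₂ = k / 56 = 798 / 56
= 14.25

14.25


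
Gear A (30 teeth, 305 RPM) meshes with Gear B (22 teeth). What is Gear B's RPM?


Gear ratio = 30:22 = 15:11
RPM_B = RPM_A × (teeth_A / teeth_B)
= 305 × (30/22)
= 415.9 RPM

415.9 RPM


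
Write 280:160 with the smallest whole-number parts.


GCD(280, 160) = 40
280/40 : 160/40
= 7:4

7:4


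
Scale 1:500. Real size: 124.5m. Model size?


Model size = real / scale
= 124.5 / 500
= 0.2490 m

0.2490 m


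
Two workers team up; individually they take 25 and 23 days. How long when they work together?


Rate of A = 1/25 per day
Rate of B = 1/23 per day
Combined rate = 1/25 + 1/23 = 48/575 ≈ 0.0835 per day
Days = 1 / combined rate = 575/48
≈ 11.98 days

11.98 days


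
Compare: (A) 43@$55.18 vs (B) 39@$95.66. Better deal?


Deal A: $55.18/43 = $1.2833/unit
Deal B: $95.66/39 = $2.4528/unit
A is cheaper per unit
= Deal A

Deal A


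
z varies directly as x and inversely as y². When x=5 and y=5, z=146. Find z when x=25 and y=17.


z = k·x/y²
Solve for k using the known point: k = z·y²/x = 146×25/5 = 3650/5 = 730.0000
Now evaluate at x=25, y=17:
z = k × 25 / 289 = (3650 × 25) / (5 × 289) = 91250/1445
≈ 63.1488

63.1488


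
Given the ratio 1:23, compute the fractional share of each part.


Total parts = 1 + 23 = 24
First part: 1/24 = 1/24
Second part: 23/24 = 23/24
= 1/24 and 23/24

1/24 and 23/24


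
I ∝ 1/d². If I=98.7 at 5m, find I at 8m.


I₁d₁² = I₂d₂²
I₂ = I₁ × (d₁/d₂)²
= 98.7 × (5/8)²
= 98.7 × 25/64
= 2467.5/64
≈ 38.5547

38.5547


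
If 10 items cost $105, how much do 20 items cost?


Direct proportion: y/x = constant
k = 105/10 = 10.5000
y₂ = k × 20 = 105 × 20 / 10 = 2100/10
= 210.00

210.00


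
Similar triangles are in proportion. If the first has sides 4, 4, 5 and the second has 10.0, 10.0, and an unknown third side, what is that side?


Scale factor = 10.0/4 = 2.5
Missing side = 5 × 2.5
= 12.5

12.5


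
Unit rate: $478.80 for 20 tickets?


Unit rate = total / quantity
= 478.80 / 20
= $23.94 per unit

$23.94 per unit


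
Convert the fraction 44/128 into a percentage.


Percentage = (part / whole) × 100
= (44 / 128) × 100
≈ 34.38%

34.38%


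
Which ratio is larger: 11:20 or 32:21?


11/20 = 0.5500
32/21 = 1.5238
0.5500 < 1.5238, so 11:20 is less
= 32:21

32:21


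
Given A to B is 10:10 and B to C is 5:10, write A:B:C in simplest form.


Match B: multiply A:B by 5 → 50:50
Multiply B:C by 10 → 50:100
Combined: 50:50:100
GCD = 50
= 1:1:2

1:1:2


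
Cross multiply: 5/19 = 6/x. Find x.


Cross multiply: 5 × x = 19 × 6
5x = 114
x = 114 / 5
= 22.80

22.80


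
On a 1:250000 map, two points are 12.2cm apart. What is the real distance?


Real distance = map distance × scale
= 12.2cm × 250000
= 3050000 cm = 30500.0 m
= 30.500 km

30.500 km


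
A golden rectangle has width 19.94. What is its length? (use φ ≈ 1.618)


φ = (1 + √5) / 2 ≈ 1.618
Length = width × φ = 19.94 × 1.618 = 32.26292
≈ 32.26

32.26


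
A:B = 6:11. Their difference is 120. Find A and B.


Let A = 6k, B = 11k.
11k - 6k = 120
5k = 120 → k = 120/5 = 24
A = 6×24 = 144, B = 11×24 = 264
= A = 144, B = 264

A = 144, B = 264


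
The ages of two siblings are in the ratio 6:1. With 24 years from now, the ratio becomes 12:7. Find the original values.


Let A = 6k, B = 1k.
(6k + 24) / (1k + 24) = 12/7
Cross-multiply: 7(6k + 24) = 12(1k + 24)
42k + 168 = 12k + 288
42k - 12k = 288 - 168
30k = 120
k = 120/30 = 4
A = 6×4 = 24, B = 1×4 = 4
= A = 24, B = 4

A = 24, B = 4


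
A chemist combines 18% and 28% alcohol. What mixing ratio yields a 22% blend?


Let x parts of 18% mix with y parts of 28%.
18x + 28y = 22(x + y)
18x + 28y = 22x + 22y
x(18 - 22) = y(22 - 28)
x/y = (28 - 22)/(22 - 18) = 6/4
Simplify: 3:2
= 3:2

3:2


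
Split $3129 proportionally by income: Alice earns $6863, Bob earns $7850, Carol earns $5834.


Total income = 6863 + 7850 + 5834 = $20547
Alice: $3129 × 6863/20547 = $1045.13
Bob: $3129 × 7850/20547 = $1195.44
Carol: $3129 × 5834/20547 = $888.43
= Alice: $1045.13, Bob: $1195.44, Carol: $888.43

Alice: $1045.13, Bob: $1195.44, Carol: $888.43


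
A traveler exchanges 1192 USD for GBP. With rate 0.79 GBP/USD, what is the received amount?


Amount × rate = 1192 × 0.79
= 941.68 GBP

941.68 GBP


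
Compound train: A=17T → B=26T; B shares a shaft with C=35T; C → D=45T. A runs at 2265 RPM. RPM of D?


Stage 1: RPM_B = RPM_A × t_A/t_B = 2265 × 17/26 = 38505/26 ≈ 1480.96
B and C share a shaft → RPM_C = RPM_B
Stage 2: RPM_D = RPM_C × t_C/t_D = RPM_A × (t_A×t_C)/(t_B×t_D)
Overall ratio = (17×35)/(26×45) = 595/1170
RPM_D = 2265 × 595/1170 = 1347675/1170
≈ 1151.86 RPM

1151.86 RPM


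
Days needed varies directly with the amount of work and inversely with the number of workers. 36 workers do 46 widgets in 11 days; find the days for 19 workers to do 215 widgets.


Days ∝ work / workers, so d₂ = d₁ × (m₁/m₂) × (w₂/w₁)
Workers factor (inverse): 36/19 ≈ 1.8947
Work factor (direct): 215/46 ≈ 4.6739
d₂ = 11 × 36/19 × 215/46 = (11 × 36 × 215) / (19 × 46) = 85140/874
≈ 97.41 days

97.41 days


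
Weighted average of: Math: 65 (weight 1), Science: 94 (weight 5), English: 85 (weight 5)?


Numerator = 65×1 + 94×5 + 85×5
= 65 + 470 + 425
= 960
Total weight = 11
Weighted avg = 960/11
= 87.27

87.27


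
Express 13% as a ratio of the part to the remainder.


13% means 13 parts out of 100; remainder = 87
Part : remainder = 13:87
GCD = 1
= 13:87

13:87


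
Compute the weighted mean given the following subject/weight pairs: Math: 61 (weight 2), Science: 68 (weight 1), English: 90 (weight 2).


Numerator = 61×2 + 68×1 + 90×2
= 122 + 68 + 180
= 370
Total weight = 5
Weighted avg = 370/5
= 74.00

74.00


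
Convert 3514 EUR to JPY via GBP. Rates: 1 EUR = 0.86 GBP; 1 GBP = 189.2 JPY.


Step 1: 3514 EUR × 0.86 = 3022.04 GBP
Step 2: 3022.04 GBP × 189.2 = 571769.97 JPY
Implied rate EUR→JPY = 0.86 × 189.2 = 162.7120
= 571769.97 JPY

571769.97 JPY


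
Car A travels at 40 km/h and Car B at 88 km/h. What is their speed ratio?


Ratio = 40:88
GCD = 8
Simplified = 5:11
Time ratio (same distance) = 11:5
Speed ratio = 5:11

5:11


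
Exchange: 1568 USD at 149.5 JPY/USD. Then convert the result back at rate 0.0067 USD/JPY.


Amount × rate = 1568 × 149.5 = 234416.00 JPY
Round-trip: 234416.00 × 0.0067 = 1570.59 USD
= 234416.00 JPY, then 1570.59 USD

234416.00 JPY, then 1570.59 USD


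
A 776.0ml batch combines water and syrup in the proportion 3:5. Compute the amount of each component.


Total parts = 3 + 5 = 8
water: 776.0 × 3/8 = 291.0ml
syrup: 776.0 × 5/8 = 485.0ml
= 291.0ml and 485.0ml

291.0ml and 485.0ml


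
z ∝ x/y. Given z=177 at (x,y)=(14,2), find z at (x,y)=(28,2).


z = k·x/y
Solve for k using the known point: k = z·y/x = 177×2/14 = 354/14 ≈ 25.2857
Now evaluate at x=28, y=2:
z = k × 28 / 2 = (354 × 28) / (14 × 2) = 9912/28
= 354.0000

354.0000


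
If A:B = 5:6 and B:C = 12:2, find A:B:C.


Match B: multiply A:B by 12 → 60:72
Multiply B:C by 6 → 72:12
Combined: 60:72:12
GCD = 12
= 5:6:1

5:6:1


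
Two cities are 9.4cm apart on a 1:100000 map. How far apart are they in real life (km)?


Real distance = map distance × scale
= 9.4cm × 100000
= 940000 cm = 9400.0 m
= 9.400 km

9.400 km


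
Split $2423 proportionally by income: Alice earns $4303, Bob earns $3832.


Total income = 4303 + 3832 = $8135
Alice: $2423 × 4303/8135 = $1281.64
Bob: $2423 × 3832/8135 = $1141.36
= Alice: $1281.64, Bob: $1141.36

Alice: $1281.64, Bob: $1141.36


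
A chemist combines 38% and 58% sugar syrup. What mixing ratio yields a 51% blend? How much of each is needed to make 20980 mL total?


Let x parts of 38% mix with y parts of 58%.
38x + 58y = 51(x + y)
38x + 58y = 51x + 51y
x(38 - 51) = y(51 - 58)
x/y = (58 - 51)/(51 - 38) = 7/13
Simplify: 7:13
Total parts = 20; one part = 20980/20 = 1049.00 mL
38% solution: 7×1049.00 = 7343.00 mL
58% solution: 13×1049.00 = 13637.00 mL
= ratio 7:13; 7343.00 mL and 13637.00 mL

ratio 7:13; 7343.00 mL and 13637.00 mL


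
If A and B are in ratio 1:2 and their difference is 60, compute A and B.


Let A = 1k, B = 2k.
2k - 1k = 60
1k = 60 → k = 60/1 = 60
A = 1×60 = 60, B = 2×60 = 120
= A = 60, B = 120

A = 60, B = 120


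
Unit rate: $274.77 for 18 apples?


Unit rate = total / quantity
= 274.77 / 18
= $15.27 per unit

$15.27 per unit


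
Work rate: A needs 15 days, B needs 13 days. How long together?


Rate of A = 1/15 per day
Rate of B = 1/13 per day
Combined rate = 1/15 + 1/13 = 28/195 ≈ 0.1436 per day
Days = 1 / combined rate = 195/28
≈ 6.96 days

6.96 days


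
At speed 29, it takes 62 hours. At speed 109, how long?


Inverse proportion: x × y = constant
k = 29 × 62 = 1798
y₂ = k / 109 = 1798 / 109
= 16.50

16.50


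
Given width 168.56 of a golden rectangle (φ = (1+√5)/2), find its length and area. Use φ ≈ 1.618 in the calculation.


φ = (1 + √5) / 2 ≈ 1.618
Length = width × φ = 168.56 × 1.618 = 272.73008
≈ 272.73
Area = width × length = 168.56 × 272.73008 = 45971.3822848 ≈ 45971.38
= Length: 272.73, Area: 45971.38

Length: 272.73, Area: 45971.38


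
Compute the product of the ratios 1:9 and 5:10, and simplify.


Compound ratio = (1×5) : (9×10)
= 5:90
GCD = 5
= 1:18

1:18


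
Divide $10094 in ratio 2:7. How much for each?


Total parts = 2 + 7 = 9
Part 1: 10094 × 2/9 = 2243.11
Part 2: 10094 × 7/9 = 7850.89
= Part 1: $2243.11, Part 2: $7850.89

Part 1: $2243.11, Part 2: $7850.89


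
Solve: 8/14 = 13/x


Cross multiply: 8 × x = 14 × 13
8x = 182
x = 182 / 8
= 22.75

22.75


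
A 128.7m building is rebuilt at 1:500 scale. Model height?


Model size = real / scale
= 128.7 / 500
= 0.2574 m

0.2574 m


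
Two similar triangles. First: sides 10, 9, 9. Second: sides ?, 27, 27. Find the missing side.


Scale factor = 27/9 = 3
Missing side = 10 × 3
= 30.0

30.0


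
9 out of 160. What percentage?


Percentage = (part / whole) × 100
= (9 / 160) × 100
≈ 5.63%

5.63%


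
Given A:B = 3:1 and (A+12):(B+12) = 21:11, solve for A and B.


Let A = 3k, B = 1k.
(3k + 12) / (1k + 12) = 21/11
Cross-multiply: 11(3k + 12) = 21(1k + 12)
33k + 132 = 21k + 252
33k - 21k = 252 - 132
12k = 120
k = 120/12 = 10
A = 3×10 = 30, B = 1×10 = 10
= A = 30, B = 10

A = 30, B = 10


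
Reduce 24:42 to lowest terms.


GCD(24, 42) = 6
24/6 : 42/6
= 4:7

4:7


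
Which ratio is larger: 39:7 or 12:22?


39/7 = 5.5714
12/22 = 0.5455
5.5714 > 0.5455, so 39:7 is greater
= 39:7

39:7


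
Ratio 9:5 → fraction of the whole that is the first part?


Total parts = 9 + 5 = 14
First part: 9/14 = 9/14
= 9/14

9/14


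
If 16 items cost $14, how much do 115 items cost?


Direct proportion: y/x = constant
k = 14/16 = 0.8750
y₂ = k × 115 = 14 × 115 / 16 = 1610/16
≈ 100.63

100.63


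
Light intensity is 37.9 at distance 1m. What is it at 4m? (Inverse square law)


I₁d₁² = I₂d₂²
I₂ = I₁ × (d₁/d₂)²
= 37.9 × (1/4)²
= 37.9 × 1/16
= 37.9/16
≈ 2.3688

2.3688


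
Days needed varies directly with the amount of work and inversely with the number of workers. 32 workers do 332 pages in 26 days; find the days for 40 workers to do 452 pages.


Days ∝ work / workers, so d₂ = d₁ × (m₁/m₂) × (w₂/w₁)
Workers factor (inverse): 32/40 = 0.8000
Work factor (direct): 452/332 ≈ 1.3614
d₂ = 26 × 32/40 × 452/332 = (26 × 32 × 452) / (40 × 332) = 376064/13280
≈ 28.32 days

28.32 days


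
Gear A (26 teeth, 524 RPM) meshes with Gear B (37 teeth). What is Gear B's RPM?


Gear ratio = 26:37 = 26:37
RPM_B = RPM_A × (teeth_A / teeth_B)
= 524 × (26/37)
= 368.2 RPM

368.2 RPM


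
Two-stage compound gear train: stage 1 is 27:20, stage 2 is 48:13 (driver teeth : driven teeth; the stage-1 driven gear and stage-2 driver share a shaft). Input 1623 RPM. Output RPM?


Stage 1: RPM_B = RPM_A × t_A/t_B = 1623 × 27/20 = 43821/20 = 2191.05
B and C share a shaft → RPM_C = RPM_B
Stage 2: RPM_D = RPM_C × t_C/t_D = RPM_A × (t_A×t_C)/(t_B×t_D)
Overall ratio = (27×48)/(20×13) = 1296/260
RPM_D = 1623 × 1296/260 = 2103408/260
≈ 8090.03 RPM

8090.03 RPM


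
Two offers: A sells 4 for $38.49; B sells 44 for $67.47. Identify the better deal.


Deal A: $38.49/4 = $9.6225/unit
Deal B: $67.47/44 = $1.5334/unit
B is cheaper per unit
= Deal B

Deal B


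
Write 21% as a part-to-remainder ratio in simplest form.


21% means 21 parts out of 100; remainder = 79
Part : remainder = 21:79
GCD = 1
= 21:79

21:79


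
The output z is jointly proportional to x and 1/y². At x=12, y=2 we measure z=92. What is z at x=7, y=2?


z = k·x/y²
Solve for k using the known point: k = z·y²/x = 92×4/12 = 368/12 ≈ 30.6667
Now evaluate at x=7, y=2:
z = k × 7 / 4 = (368 × 7) / (12 × 4) = 2576/48
≈ 53.6667

53.6667


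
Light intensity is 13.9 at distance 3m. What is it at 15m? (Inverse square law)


I₁d₁² = I₂d₂²
I₂ = I₁ × (d₁/d₂)²
= 13.9 × (3/15)²
= 13.9 × 9/225
= 125.1/225
= 0.5560

0.5560


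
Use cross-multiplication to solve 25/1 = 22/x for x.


Cross multiply: 25 × x = 1 × 22
25x = 22
x = 22 / 25
= 0.88

0.88


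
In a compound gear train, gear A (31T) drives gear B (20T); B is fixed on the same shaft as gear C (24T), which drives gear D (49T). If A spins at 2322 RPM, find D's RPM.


Stage 1: RPM_B = RPM_A × t_A/t_B = 2322 × 31/20 = 71982/20 = 3599.10
B and C share a shaft → RPM_C = RPM_B
Stage 2: RPM_D = RPM_C × t_C/t_D = RPM_A × (t_A×t_C)/(t_B×t_D)
Overall ratio = (31×24)/(20×49) = 744/980
RPM_D = 2322 × 744/980 = 1727568/980
≈ 1762.82 RPM

1762.82 RPM


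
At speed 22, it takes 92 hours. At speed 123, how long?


Inverse proportion: x × y = constant
k = 22 × 92 = 2024
y₂ = k / 123 = 2024 / 123
= 16.46

16.46


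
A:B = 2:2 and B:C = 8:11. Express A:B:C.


Match B: multiply A:B by 8 → 16:16
Multiply B:C by 2 → 16:22
Combined: 16:16:22
GCD = 2
= 8:8:11

8:8:11


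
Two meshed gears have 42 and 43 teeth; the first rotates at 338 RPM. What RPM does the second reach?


Gear ratio = 42:43 = 42:43
RPM_B = RPM_A × (teeth_A / teeth_B)
= 338 × (42/43)
= 330.1 RPM

330.1 RPM


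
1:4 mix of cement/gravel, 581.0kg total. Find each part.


Total parts = 1 + 4 = 5
cement: 581.0 × 1/5 = 116.2kg
gravel: 581.0 × 4/5 = 464.8kg
= 116.2kg and 464.8kg

116.2kg and 464.8kg


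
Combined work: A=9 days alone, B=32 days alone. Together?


Rate of A = 1/9 per day
Rate of B = 1/32 per day
Combined rate = 1/9 + 1/32 = 41/288 ≈ 0.1424 per day
Days = 1 / combined rate = 288/41
≈ 7.02 days

7.02 days


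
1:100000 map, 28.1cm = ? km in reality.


Real distance = map distance × scale
= 28.1cm × 100000
= 2810000 cm = 28100.0 m
= 28.100 km

28.100 km


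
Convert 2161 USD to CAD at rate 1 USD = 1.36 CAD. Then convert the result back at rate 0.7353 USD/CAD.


Amount × rate = 2161 × 1.36 = 2938.96 CAD
Round-trip: 2938.96 × 0.7353 = 2161.02 USD
= 2938.96 CAD, then 2161.02 USD

2938.96 CAD, then 2161.02 USD


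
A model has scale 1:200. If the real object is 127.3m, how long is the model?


Model size = real / scale
= 127.3 / 200
= 0.6365 m

0.6365 m


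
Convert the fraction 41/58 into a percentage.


Percentage = (part / whole) × 100
= (41 / 58) × 100
≈ 70.69%

70.69%


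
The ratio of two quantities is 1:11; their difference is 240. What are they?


Let A = 1k, B = 11k.
11k - 1k = 240
10k = 240 → k = 240/10 = 24
A = 1×24 = 24, B = 11×24 = 264
= A = 24, B = 264

A = 24, B = 264


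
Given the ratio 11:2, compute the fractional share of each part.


Total parts = 11 + 2 = 13
First part: 11/13 = 11/13
Second part: 2/13 = 2/13
= 11/13 and 2/13

11/13 and 2/13


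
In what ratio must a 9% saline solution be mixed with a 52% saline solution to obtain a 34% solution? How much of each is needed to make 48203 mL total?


Let x parts of 9% mix with y parts of 52%.
9x + 52y = 34(x + y)
9x + 52y = 34x + 34y
x(9 - 34) = y(34 - 52)
x/y = (52 - 34)/(34 - 9) = 18/25
Simplify: 18:25
Total parts = 43; one part = 48203/43 = 1121.00 mL
9% solution: 18×1121.00 = 20178.00 mL
52% solution: 25×1121.00 = 28025.00 mL
= ratio 18:25; 20178.00 mL and 28025.00 mL

ratio 18:25; 20178.00 mL and 28025.00 mL


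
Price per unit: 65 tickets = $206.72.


Unit rate = total / quantity
= 206.72 / 65
= $3.18 per unit

$3.18 per unit


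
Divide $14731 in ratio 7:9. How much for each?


Total parts = 7 + 9 = 16
Part 1: 14731 × 7/16 = 6444.81
Part 2: 14731 × 9/16 = 8286.19
= Part 1: $6444.81, Part 2: $8286.19

Part 1: $6444.81, Part 2: $8286.19


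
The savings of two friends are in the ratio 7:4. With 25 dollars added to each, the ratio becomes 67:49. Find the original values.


Let A = 7k, B = 4k.
(7k + 25) / (4k + 25) = 67/49
Cross-multiply: 49(7k + 25) = 67(4k + 25)
343k + 1225 = 268k + 1675
343k - 268k = 1675 - 1225
75k = 450
k = 450/75 = 6
A = 7×6 = 42, B = 4×6 = 24
= A = 42, B = 24

A = 42, B = 24


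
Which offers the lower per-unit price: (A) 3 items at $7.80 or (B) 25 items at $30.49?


Deal A: $7.80/3 = $2.6000/unit
Deal B: $30.49/25 = $1.2196/unit
B is cheaper per unit
= Deal B

Deal B


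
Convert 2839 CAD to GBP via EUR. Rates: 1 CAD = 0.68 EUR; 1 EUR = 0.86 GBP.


Step 1: 2839 CAD × 0.68 = 1930.52 EUR
Step 2: 1930.52 EUR × 0.86 = 1660.25 GBP
Implied rate CAD→GBP = 0.68 × 0.86 = 0.5848
= 1660.25 GBP

1660.25 GBP


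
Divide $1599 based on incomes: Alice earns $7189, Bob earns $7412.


Total income = 7189 + 7412 = $14601
Alice: $1599 × 7189/14601 = $787.29
Bob: $1599 × 7412/14601 = $811.71
= Alice: $787.29, Bob: $811.71

Alice: $787.29, Bob: $811.71


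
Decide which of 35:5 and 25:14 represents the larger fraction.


35/5 = 7.0000
25/14 = 1.7857
7.0000 > 1.7857, so 35:5 is greater
= 35:5

35:5


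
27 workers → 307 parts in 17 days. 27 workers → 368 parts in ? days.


Days ∝ work / workers, so d₂ = d₁ × (m₁/m₂) × (w₂/w₁)
Workers factor (inverse): 27/27 = 1.0000
Work factor (direct): 368/307 ≈ 1.1987
d₂ = 17 × 27/27 × 368/307 = (17 × 27 × 368) / (27 × 307) = 168912/8289
≈ 20.38 days

20.38 days


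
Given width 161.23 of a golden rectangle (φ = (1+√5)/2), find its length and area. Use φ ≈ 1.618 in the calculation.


φ = (1 + √5) / 2 ≈ 1.618
Length = width × φ = 161.23 × 1.618 = 260.87014
≈ 260.87
Area = width × length = 161.23 × 260.87014 = 42060.0926722 ≈ 42060.09
= Length: 260.87, Area: 42060.09

Length: 260.87, Area: 42060.09


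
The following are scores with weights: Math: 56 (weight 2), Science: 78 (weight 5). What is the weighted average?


Numerator = 56×2 + 78×5
= 112 + 390
= 502
Total weight = 7
Weighted avg = 502/7
= 71.71

71.71


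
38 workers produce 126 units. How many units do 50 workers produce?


Direct proportion: y/x = constant
k = 126/38 ≈ 3.3158
y₂ = k × 50 = 126 × 50 / 38 = 6300/38
≈ 165.79

165.79


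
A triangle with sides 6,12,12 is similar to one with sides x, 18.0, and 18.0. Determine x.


Scale factor = 18.0/12 = 1.5
Missing side = 6 × 1.5
= 9.0

9.0


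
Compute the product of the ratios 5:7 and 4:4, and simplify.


Compound ratio = (5×4) : (7×4)
= 20:28
GCD = 4
= 5:7

5:7


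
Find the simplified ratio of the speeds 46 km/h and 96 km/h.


Ratio = 46:96
GCD = 2
Simplified = 23:48
Time ratio (same distance) = 48:23
Speed ratio = 23:48

23:48


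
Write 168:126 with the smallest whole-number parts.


GCD(168, 126) = 42
168/42 : 126/42
= 4:3

4:3


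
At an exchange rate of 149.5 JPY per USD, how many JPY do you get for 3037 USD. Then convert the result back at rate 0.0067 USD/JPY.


Amount × rate = 3037 × 149.5 = 454031.50 JPY
Round-trip: 454031.50 × 0.0067 = 3042.01 USD
= 454031.50 JPY, then 3042.01 USD

454031.50 JPY, then 3042.01 USD


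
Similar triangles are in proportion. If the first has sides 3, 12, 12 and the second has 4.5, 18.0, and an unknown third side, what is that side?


Scale factor = 4.5/3 = 1.5
Missing side = 12 × 1.5
= 18.0

18.0


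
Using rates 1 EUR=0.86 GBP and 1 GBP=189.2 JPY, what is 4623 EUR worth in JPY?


Step 1: 4623 EUR × 0.86 = 3975.78 GBP
Step 2: 3975.78 GBP × 189.2 = 752217.58 JPY
Implied rate EUR→JPY = 0.86 × 189.2 = 162.7120
= 752217.58 JPY

752217.58 JPY


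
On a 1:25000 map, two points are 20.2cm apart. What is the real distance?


Real distance = map distance × scale
= 20.2cm × 25000
= 505000 cm = 5050.0 m
= 5.050 km

5.050 km


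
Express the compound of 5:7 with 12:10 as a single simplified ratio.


Compound ratio = (5×12) : (7×10)
= 60:70
GCD = 10
= 6:7

6:7


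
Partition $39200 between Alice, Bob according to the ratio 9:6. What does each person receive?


Total parts = 9 + 6 = 15
Alice: 39200 × 9/15 = 23520.00
Bob: 39200 × 6/15 = 15680.00
= Alice: $23520.00, Bob: $15680.00

Alice: $23520.00, Bob: $15680.00


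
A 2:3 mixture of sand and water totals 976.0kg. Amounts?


Total parts = 2 + 3 = 5
sand: 976.0 × 2/5 = 390.4kg
water: 976.0 × 3/5 = 585.6kg
= 390.4kg and 585.6kg

390.4kg and 585.6kg


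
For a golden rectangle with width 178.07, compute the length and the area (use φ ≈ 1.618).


φ = (1 + √5) / 2 ≈ 1.618
Length = width × φ = 178.07 × 1.618 = 288.11726
≈ 288.12
Area = width × length = 178.07 × 288.11726 = 51305.0404882 ≈ 51305.04
= Length: 288.12, Area: 51305.04

Length: 288.12, Area: 51305.04


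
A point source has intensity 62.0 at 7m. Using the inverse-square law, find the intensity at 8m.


I₁d₁² = I₂d₂²
I₂ = I₁ × (d₁/d₂)²
= 62.0 × (7/8)²
= 62.0 × 49/64
= 3038/64
≈ 47.4688

47.4688


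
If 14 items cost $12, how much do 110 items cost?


Direct proportion: y/x = constant
k = 12/14 ≈ 0.8571
y₂ = k × 110 = 12 × 110 / 14 = 1320/14
≈ 94.29

94.29


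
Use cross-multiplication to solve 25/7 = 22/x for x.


Cross multiply: 25 × x = 7 × 22
25x = 154
x = 154 / 25
= 6.16

6.16


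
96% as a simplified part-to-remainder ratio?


96% means 96 parts out of 100; remainder = 4
Part : remainder = 96:4
GCD = 4
= 24:1

24:1


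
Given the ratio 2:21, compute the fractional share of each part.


Total parts = 2 + 21 = 23
First part: 2/23 = 2/23
Second part: 21/23 = 21/23
= 2/23 and 21/23

2/23 and 21/23


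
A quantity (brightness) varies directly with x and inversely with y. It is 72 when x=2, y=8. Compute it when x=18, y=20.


z = k·x/y
Solve for k using the known point: k = z·y/x = 72×8/2 = 576/2 = 288.0000
Now evaluate at x=18, y=20:
z = k × 18 / 20 = (576 × 18) / (2 × 20) = 10368/40
= 259.2000

259.2000


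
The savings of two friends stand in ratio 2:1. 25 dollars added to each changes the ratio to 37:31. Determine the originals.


Let A = 2k, B = 1k.
(2k + 25) / (1k + 25) = 37/31
Cross-multiply: 31(2k + 25) = 37(1k + 25)
62k + 775 = 37k + 925
62k - 37k = 925 - 775
25k = 150
k = 150/25 = 6
A = 2×6 = 12, B = 1×6 = 6
= A = 12, B = 6

A = 12, B = 6


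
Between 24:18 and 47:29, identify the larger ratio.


24/18 = 1.3333
47/29 = 1.6207
1.3333 < 1.6207, so 24:18 is less
= 47:29

47:29


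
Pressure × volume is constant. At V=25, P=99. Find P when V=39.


Inverse proportion: x × y = constant
k = 25 × 99 = 2475
y₂ = k / 39 = 2475 / 39
= 63.46

63.46


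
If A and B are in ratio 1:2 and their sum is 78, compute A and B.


Let A = 1k, B = 2k.
1k + 2k = 78
3k = 78 → k = 78/3 = 26
A = 1×26 = 26, B = 2×26 = 52
= A = 26, B = 52

A = 26, B = 52


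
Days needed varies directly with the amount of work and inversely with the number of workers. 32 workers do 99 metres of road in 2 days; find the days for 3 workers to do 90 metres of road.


Days ∝ work / workers, so d₂ = d₁ × (m₁/m₂) × (w₂/w₁)
Workers factor (inverse): 32/3 ≈ 10.6667
Work factor (direct): 90/99 ≈ 0.9091
d₂ = 2 × 32/3 × 90/99 = (2 × 32 × 90) / (3 × 99) = 5760/297
≈ 19.39 days

19.39 days


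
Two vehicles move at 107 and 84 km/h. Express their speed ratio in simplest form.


Ratio = 107:84
GCD = 1
Simplified = 107:84
Time ratio (same distance) = 84:107
Speed ratio = 107:84

107:84


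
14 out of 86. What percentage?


Percentage = (part / whole) × 100
= (14 / 86) × 100
≈ 16.28%

16.28%


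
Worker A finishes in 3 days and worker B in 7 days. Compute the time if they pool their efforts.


Rate of A = 1/3 per day
Rate of B = 1/7 per day
Combined rate = 1/3 + 1/7 = 10/21 ≈ 0.4762 per day
Days = 1 / combined rate = 21/10
= 2.10 days

2.10 days


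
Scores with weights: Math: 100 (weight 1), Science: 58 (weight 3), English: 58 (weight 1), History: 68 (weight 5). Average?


Numerator = 100×1 + 58×3 + 58×1 + 68×5
= 100 + 174 + 58 + 340
= 672
Total weight = 10
Weighted avg = 672/10
= 67.20

67.20
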